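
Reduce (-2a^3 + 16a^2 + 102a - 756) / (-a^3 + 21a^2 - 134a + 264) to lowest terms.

By polynomial division,
  -2a^3 + 16a^2 + 102a - 756 = (2)(-a^3 + 21a^2 - 134a + 264) + (-26a^2 + 370a - 1284)
  -a^3 + 21a^2 - 134a + 264 = ((1/26)a - 44/169)(-26a^2 + 370a - 1284) + ((1980/169)a - 11880/169)
  -26a^2 + 370a - 1284 = (-(2197/990)a + 18083/990)((1980/169)a - 11880/169) + (0)
Last nonzero remainder: (1980/169)a - 11880/169. Dividing through by 1980/169 gives the monic gcd a - 6.
Cancel a - 6 from numerator and denominator to get the reduced form.

(2a^2 - 4a - 126)/(a^2 - 15a + 44)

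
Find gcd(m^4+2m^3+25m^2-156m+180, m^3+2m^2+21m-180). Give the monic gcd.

m^2+6m+45

Repeated division with remainder:
  m^4+2m^3+25m^2-156m+180 = (m)(m^3+2m^2+21m-180) + (4m^2+24m+180)
  m^3+2m^2+21m-180 = ((1/4)m-1)(4m^2+24m+180) + (0)
Last nonzero remainder: 4m^2+24m+180. Dividing through by 4 gives the monic gcd m^2+6m+45.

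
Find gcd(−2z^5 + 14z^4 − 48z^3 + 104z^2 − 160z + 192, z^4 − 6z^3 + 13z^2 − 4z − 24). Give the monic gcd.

z^3 − 7z^2 + 20z − 24

Repeated division with remainder:
  −2z^5 + 14z^4 − 48z^3 + 104z^2 − 160z + 192 = (−2z + 2)(z^4 − 6z^3 + 13z^2 − 4z − 24) + (−10z^3 + 70z^2 − 200z + 240)
  z^4 − 6z^3 + 13z^2 − 4z − 24 = (−(1/10)z − 1/10)(−10z^3 + 70z^2 − 200z + 240) + (0)
Last nonzero remainder: −10z^3 + 70z^2 − 200z + 240. Dividing through by −10 gives the monic gcd z^3 − 7z^2 + 20z − 24.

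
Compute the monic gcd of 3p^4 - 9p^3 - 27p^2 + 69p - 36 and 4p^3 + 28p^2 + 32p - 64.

Repeated division with remainder:
  3p^4 - 9p^3 - 27p^2 + 69p - 36 = ((3/4)p - 15/2)(4p^3 + 28p^2 + 32p - 64) + (159p^2 + 357p - 516)
  4p^3 + 28p^2 + 32p - 64 = ((4/159)p + 336/2809)(159p^2 + 357p - 516) + ((6400/2809)p - 6400/2809)
  159p^2 + 357p - 516 = ((446631/6400)p + 362361/1600)((6400/2809)p - 6400/2809) + (0)
Last nonzero remainder: (6400/2809)p - 6400/2809. Dividing through by 6400/2809 gives the monic gcd p - 1.

p - 1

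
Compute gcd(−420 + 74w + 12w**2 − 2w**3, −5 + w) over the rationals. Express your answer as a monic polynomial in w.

By polynomial division,
  −2w**3 + 12w**2 + 74w − 420 = (−2w**2 + 2w + 84)(w − 5) + (0)
The last nonzero remainder w − 5 is already monic.

−5 + w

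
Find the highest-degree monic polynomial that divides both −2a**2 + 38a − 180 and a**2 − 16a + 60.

a − 10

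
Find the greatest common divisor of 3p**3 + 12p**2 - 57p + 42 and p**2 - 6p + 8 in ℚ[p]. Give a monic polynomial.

Apply the Euclidean algorithm:
  3p**3 + 12p**2 - 57p + 42 = (3p + 30)(p**2 - 6p + 8) + (99p - 198)
  p**2 - 6p + 8 = ((1/99)p - 4/99)(99p - 198) + (0)
Last nonzero remainder: 99p - 198. Dividing through by 99 gives the monic gcd p - 2.

p - 2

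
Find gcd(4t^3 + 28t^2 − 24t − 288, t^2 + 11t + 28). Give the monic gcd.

t + 4

By polynomial division,
  4t^3 + 28t^2 − 24t − 288 = (4t − 16)(t^2 + 11t + 28) + (40t + 160)
  t^2 + 11t + 28 = ((1/40)t + 7/40)(40t + 160) + (0)
Last nonzero remainder: 40t + 160. Dividing through by 40 gives the monic gcd t + 4.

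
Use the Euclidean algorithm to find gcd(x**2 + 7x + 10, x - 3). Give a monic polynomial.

1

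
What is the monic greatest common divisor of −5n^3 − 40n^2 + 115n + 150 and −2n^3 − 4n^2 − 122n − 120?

Apply the Euclidean algorithm:
  −5n^3 − 40n^2 + 115n + 150 = (5/2)(−2n^3 − 4n^2 − 122n − 120) + (−30n^2 + 420n + 450)
  −2n^3 − 4n^2 − 122n − 120 = ((1/15)n + 16/15)(−30n^2 + 420n + 450) + (−600n − 600)
  −30n^2 + 420n + 450 = ((1/20)n − 3/4)(−600n − 600) + (0)
Last nonzero remainder: −600n − 600. Dividing through by −600 gives the monic gcd n + 1.

n + 1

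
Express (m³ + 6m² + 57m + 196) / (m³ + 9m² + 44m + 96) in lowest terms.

(m² + 2m + 49)/(m² + 5m + 24)

By polynomial division,
  m³ + 6m² + 57m + 196 = (m³ + 9m² + 44m + 96) + (-3m² + 13m + 100)
  m³ + 9m² + 44m + 96 = (-(1/3)m - 40/9)(-3m² + 13m + 100) + ((1216/9)m + 4864/9)
  -3m² + 13m + 100 = (-(27/1216)m + 225/1216)((1216/9)m + 4864/9) + (0)
Last nonzero remainder: (1216/9)m + 4864/9. Dividing through by 1216/9 gives the monic gcd m + 4.
Cancel m + 4 from numerator and denominator to get the reduced form.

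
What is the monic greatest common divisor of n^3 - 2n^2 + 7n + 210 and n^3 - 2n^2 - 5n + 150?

n + 5

Repeated division with remainder:
  n^3 - 2n^2 + 7n + 210 = (n^3 - 2n^2 - 5n + 150) + (12n + 60)
  n^3 - 2n^2 - 5n + 150 = ((1/12)n^2 - (7/12)n + 5/2)(12n + 60) + (0)
Last nonzero remainder: 12n + 60. Dividing through by 12 gives the monic gcd n + 5.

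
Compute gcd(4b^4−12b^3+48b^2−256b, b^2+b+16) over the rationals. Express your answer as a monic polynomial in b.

By polynomial division,
  4b^4−12b^3+48b^2−256b = (4b^2−16b)(b^2+b+16) + (0)
The last nonzero remainder b^2+b+16 is already monic.

b^2+b+16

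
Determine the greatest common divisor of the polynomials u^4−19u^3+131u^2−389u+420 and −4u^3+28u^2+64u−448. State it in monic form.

Euclidean algorithm in ℚ[u]:
  u^4−19u^3+131u^2−389u+420 = (−(1/4)u+3)(−4u^3+28u^2+64u−448) + (63u^2−693u+1764)
  −4u^3+28u^2+64u−448 = (−(4/63)u−16/63)(63u^2−693u+1764) + (0)
Last nonzero remainder: 63u^2−693u+1764. Dividing through by 63 gives the monic gcd u^2−11u+28.

u^2−11u+28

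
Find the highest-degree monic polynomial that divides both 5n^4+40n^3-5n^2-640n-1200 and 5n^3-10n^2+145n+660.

n+3

Repeated division with remainder:
  5n^4+40n^3-5n^2-640n-1200 = (n+10)(5n^3-10n^2+145n+660) + (-50n^2-2750n-7800)
  5n^3-10n^2+145n+660 = (-(1/10)n+57/10)(-50n^2-2750n-7800) + (15040n+45120)
  -50n^2-2750n-7800 = (-(5/1504)n-65/376)(15040n+45120) + (0)
Last nonzero remainder: 15040n+45120. Dividing through by 15040 gives the monic gcd n+3.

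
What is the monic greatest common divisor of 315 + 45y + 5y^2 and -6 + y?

Euclidean algorithm in ℚ[y]:
  5y^2 + 45y + 315 = (5y + 75)(y - 6) + (765)
  y - 6 = ((1/765)y - 2/255)(765) + (0)
The last nonzero remainder is the constant 765, so the polynomials are coprime and gcd = 1.

1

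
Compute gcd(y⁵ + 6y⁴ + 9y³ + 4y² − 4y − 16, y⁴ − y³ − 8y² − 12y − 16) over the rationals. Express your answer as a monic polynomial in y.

y³ + 3y² + 4y + 4

Repeated division with remainder:
  y⁵ + 6y⁴ + 9y³ + 4y² − 4y − 16 = (y + 7)(y⁴ − y³ − 8y² − 12y − 16) + (24y³ + 72y² + 96y + 96)
  y⁴ − y³ − 8y² − 12y − 16 = ((1/24)y − 1/6)(24y³ + 72y² + 96y + 96) + (0)
Last nonzero remainder: 24y³ + 72y² + 96y + 96. Dividing through by 24 gives the monic gcd y³ + 3y² + 4y + 4.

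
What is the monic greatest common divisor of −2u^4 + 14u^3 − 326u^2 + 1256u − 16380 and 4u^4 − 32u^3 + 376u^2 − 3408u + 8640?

Euclidean algorithm in ℚ[u]:
  −2u^4 + 14u^3 − 326u^2 + 1256u − 16380 = (−1/2)(4u^4 − 32u^3 + 376u^2 − 3408u + 8640) + (−2u^3 − 138u^2 − 448u − 12060)
  4u^4 − 32u^3 + 376u^2 − 3408u + 8640 = (−2u + 154)(−2u^3 − 138u^2 − 448u − 12060) + (20732u^2 + 41464u + 1865880)
  −2u^3 − 138u^2 − 448u − 12060 = (−(1/10366)u − 67/10366)(20732u^2 + 41464u + 1865880) + (0)
Last nonzero remainder: 20732u^2 + 41464u + 1865880. Dividing through by 20732 gives the monic gcd u^2 + 2u + 90.

u^2 + 2u + 90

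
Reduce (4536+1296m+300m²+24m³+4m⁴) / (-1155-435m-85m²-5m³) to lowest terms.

(-216-4m²)/(55+5m)

By polynomial division,
  4m⁴+24m³+300m²+1296m+4536 = (-(4/5)m+44/5)(-5m³-85m²-435m-1155) + (700m²+4200m+14700)
  -5m³-85m²-435m-1155 = (-(1/140)m-11/140)(700m²+4200m+14700) + (0)
Last nonzero remainder: 700m²+4200m+14700. Dividing through by 700 gives the monic gcd m²+6m+21.
Cancel m²+6m+21 from numerator and denominator to get the reduced form.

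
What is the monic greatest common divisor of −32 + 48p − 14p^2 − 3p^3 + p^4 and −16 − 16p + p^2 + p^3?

Repeated division with remainder:
  p^4 − 3p^3 − 14p^2 + 48p − 32 = (p − 4)(p^3 + p^2 − 16p − 16) + (6p^2 − 96)
  p^3 + p^2 − 16p − 16 = ((1/6)p + 1/6)(6p^2 − 96) + (0)
Last nonzero remainder: 6p^2 − 96. Dividing through by 6 gives the monic gcd p^2 − 16.

−16 + p^2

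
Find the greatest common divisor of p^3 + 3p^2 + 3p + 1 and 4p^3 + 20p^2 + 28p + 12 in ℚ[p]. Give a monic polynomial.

p^2 + 2p + 1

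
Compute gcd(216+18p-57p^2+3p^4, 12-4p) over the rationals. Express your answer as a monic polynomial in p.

-3+p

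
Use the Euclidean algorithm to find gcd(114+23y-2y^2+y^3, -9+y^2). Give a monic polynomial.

Repeated division with remainder:
  y^3-2y^2+23y+114 = (y-2)(y^2-9) + (32y+96)
  y^2-9 = ((1/32)y-3/32)(32y+96) + (0)
Last nonzero remainder: 32y+96. Dividing through by 32 gives the monic gcd y+3.

3+y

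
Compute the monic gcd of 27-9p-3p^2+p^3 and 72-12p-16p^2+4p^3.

By polynomial division,
  p^3-3p^2-9p+27 = (1/4)(4p^3-16p^2-12p+72) + (p^2-6p+9)
  4p^3-16p^2-12p+72 = (4p+8)(p^2-6p+9) + (0)
The last nonzero remainder p^2-6p+9 is already monic.

9-6p+p^2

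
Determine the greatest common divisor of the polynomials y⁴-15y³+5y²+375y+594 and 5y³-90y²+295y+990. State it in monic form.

Apply the Euclidean algorithm:
  y⁴-15y³+5y²+375y+594 = ((1/5)y+3/5)(5y³-90y²+295y+990) + (0)
Last nonzero remainder: 5y³-90y²+295y+990. Dividing through by 5 gives the monic gcd y³-18y²+59y+198.

y³-18y²+59y+198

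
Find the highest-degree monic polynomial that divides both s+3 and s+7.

1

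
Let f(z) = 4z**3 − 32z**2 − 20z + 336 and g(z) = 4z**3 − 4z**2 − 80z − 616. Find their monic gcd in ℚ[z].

z − 7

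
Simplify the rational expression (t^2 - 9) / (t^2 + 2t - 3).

(t - 3)/(t - 1)

Euclidean algorithm in ℚ[t]:
  t^2 - 9 = (t^2 + 2t - 3) + (-2t - 6)
  t^2 + 2t - 3 = (-(1/2)t + 1/2)(-2t - 6) + (0)
Last nonzero remainder: -2t - 6. Dividing through by -2 gives the monic gcd t + 3.
Cancel t + 3 from numerator and denominator to get the reduced form.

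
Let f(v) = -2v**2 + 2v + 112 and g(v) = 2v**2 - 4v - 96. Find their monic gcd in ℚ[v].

v - 8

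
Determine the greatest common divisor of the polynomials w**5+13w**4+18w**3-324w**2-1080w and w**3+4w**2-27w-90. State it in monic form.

w**2+w-30

Repeated division with remainder:
  w**5+13w**4+18w**3-324w**2-1080w = (w**2+9w+9)(w**3+4w**2-27w-90) + (-27w**2-27w+810)
  w**3+4w**2-27w-90 = (-(1/27)w-1/9)(-27w**2-27w+810) + (0)
Last nonzero remainder: -27w**2-27w+810. Dividing through by -27 gives the monic gcd w**2+w-30.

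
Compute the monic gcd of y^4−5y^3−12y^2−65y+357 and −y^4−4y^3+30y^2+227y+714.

By polynomial division,
  y^4−5y^3−12y^2−65y+357 = (−1)(−y^4−4y^3+30y^2+227y+714) + (−9y^3+18y^2+162y+1071)
  −y^4−4y^3+30y^2+227y+714 = ((1/9)y+2/3)(−9y^3+18y^2+162y+1071) + (0)
Last nonzero remainder: −9y^3+18y^2+162y+1071. Dividing through by −9 gives the monic gcd y^3−2y^2−18y−119.

y^3−2y^2−18y−119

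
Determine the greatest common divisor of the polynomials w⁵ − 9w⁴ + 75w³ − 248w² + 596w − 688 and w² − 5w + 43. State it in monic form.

Apply the Euclidean algorithm:
  w⁵ − 9w⁴ + 75w³ − 248w² + 596w − 688 = (w³ − 4w² + 12w − 16)(w² − 5w + 43) + (0)
The last nonzero remainder w² − 5w + 43 is already monic.

w² − 5w + 43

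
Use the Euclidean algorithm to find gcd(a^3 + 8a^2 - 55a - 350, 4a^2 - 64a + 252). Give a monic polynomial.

By polynomial division,
  a^3 + 8a^2 - 55a - 350 = ((1/4)a + 6)(4a^2 - 64a + 252) + (266a - 1862)
  4a^2 - 64a + 252 = ((2/133)a - 18/133)(266a - 1862) + (0)
Last nonzero remainder: 266a - 1862. Dividing through by 266 gives the monic gcd a - 7.

a - 7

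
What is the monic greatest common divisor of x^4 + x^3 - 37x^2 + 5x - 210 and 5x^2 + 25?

By polynomial division,
  x^4 + x^3 - 37x^2 + 5x - 210 = ((1/5)x^2 + (1/5)x - 42/5)(5x^2 + 25) + (0)
Last nonzero remainder: 5x^2 + 25. Dividing through by 5 gives the monic gcd x^2 + 5.

x^2 + 5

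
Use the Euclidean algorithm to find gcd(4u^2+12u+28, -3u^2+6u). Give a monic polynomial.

Euclidean algorithm in ℚ[u]:
  4u^2+12u+28 = (-4/3)(-3u^2+6u) + (20u+28)
  -3u^2+6u = (-(3/20)u+51/100)(20u+28) + (-357/25)
  20u+28 = (-(500/357)u-100/51)(-357/25) + (0)
The last nonzero remainder is the constant -357/25, so the polynomials are coprime and gcd = 1.

1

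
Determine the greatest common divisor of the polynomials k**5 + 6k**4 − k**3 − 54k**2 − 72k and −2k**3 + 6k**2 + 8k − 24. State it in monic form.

k**2 − k − 6

Apply the Euclidean algorithm:
  k**5 + 6k**4 − k**3 − 54k**2 − 72k = (−(1/2)k**2 − (9/2)k − 15)(−2k**3 + 6k**2 + 8k − 24) + (60k**2 − 60k − 360)
  −2k**3 + 6k**2 + 8k − 24 = (−(1/30)k + 1/15)(60k**2 − 60k − 360) + (0)
Last nonzero remainder: 60k**2 − 60k − 360. Dividing through by 60 gives the monic gcd k**2 − k − 6.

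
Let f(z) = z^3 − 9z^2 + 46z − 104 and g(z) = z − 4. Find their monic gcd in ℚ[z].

z − 4

Euclidean algorithm in ℚ[z]:
  z^3 − 9z^2 + 46z − 104 = (z^2 − 5z + 26)(z − 4) + (0)
The last nonzero remainder z − 4 is already monic.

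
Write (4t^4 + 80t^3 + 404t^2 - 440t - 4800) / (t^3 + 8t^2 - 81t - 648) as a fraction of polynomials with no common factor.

(4t^3 + 48t^2 + 20t - 600)/(t^2 - 81)

Euclidean algorithm in ℚ[t]:
  4t^4 + 80t^3 + 404t^2 - 440t - 4800 = (4t + 48)(t^3 + 8t^2 - 81t - 648) + (344t^2 + 6040t + 26304)
  t^3 + 8t^2 - 81t - 648 = ((1/344)t - 411/14792)(344t^2 + 6040t + 26304) + ((19152/1849)t + 153216/1849)
  344t^2 + 6040t + 26304 = ((79507/2394)t + 253313/798)((19152/1849)t + 153216/1849) + (0)
Last nonzero remainder: (19152/1849)t + 153216/1849. Dividing through by 19152/1849 gives the monic gcd t + 8.
Cancel t + 8 from numerator and denominator to get the reduced form.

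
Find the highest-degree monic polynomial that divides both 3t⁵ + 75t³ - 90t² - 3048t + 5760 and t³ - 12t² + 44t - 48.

t² - 6t + 8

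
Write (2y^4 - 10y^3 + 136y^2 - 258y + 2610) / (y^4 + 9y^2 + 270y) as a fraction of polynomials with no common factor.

By polynomial division,
  2y^4 - 10y^3 + 136y^2 - 258y + 2610 = (2)(y^4 + 9y^2 + 270y) + (-10y^3 + 118y^2 - 798y + 2610)
  y^4 + 9y^2 + 270y = (-(1/10)y - 59/50)(-10y^3 + 118y^2 - 798y + 2610) + ((1711/25)y^2 - (10266/25)y + 15399/5)
  -10y^3 + 118y^2 - 798y + 2610 = (-(250/1711)y + 50/59)((1711/25)y^2 - (10266/25)y + 15399/5) + (0)
Last nonzero remainder: (1711/25)y^2 - (10266/25)y + 15399/5. Dividing through by 1711/25 gives the monic gcd y^2 - 6y + 45.
Cancel y^2 - 6y + 45 from numerator and denominator to get the reduced form.

(2y^2 + 2y + 58)/(y^2 + 6y)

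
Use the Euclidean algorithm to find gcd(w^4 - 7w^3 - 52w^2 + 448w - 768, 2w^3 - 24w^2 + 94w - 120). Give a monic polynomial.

Euclidean algorithm in ℚ[w]:
  w^4 - 7w^3 - 52w^2 + 448w - 768 = ((1/2)w + 5/2)(2w^3 - 24w^2 + 94w - 120) + (-39w^2 + 273w - 468)
  2w^3 - 24w^2 + 94w - 120 = (-(2/39)w + 10/39)(-39w^2 + 273w - 468) + (0)
Last nonzero remainder: -39w^2 + 273w - 468. Dividing through by -39 gives the monic gcd w^2 - 7w + 12.

w^2 - 7w + 12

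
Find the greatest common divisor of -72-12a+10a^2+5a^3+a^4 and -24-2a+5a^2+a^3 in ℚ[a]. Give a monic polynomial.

Repeated division with remainder:
  a^4+5a^3+10a^2-12a-72 = (a)(a^3+5a^2-2a-24) + (12a^2+12a-72)
  a^3+5a^2-2a-24 = ((1/12)a+1/3)(12a^2+12a-72) + (0)
Last nonzero remainder: 12a^2+12a-72. Dividing through by 12 gives the monic gcd a^2+a-6.

-6+a+a^2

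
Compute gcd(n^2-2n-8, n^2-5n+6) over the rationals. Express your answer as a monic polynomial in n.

1

By polynomial division,
  n^2-2n-8 = (n^2-5n+6) + (3n-14)
  n^2-5n+6 = ((1/3)n-1/9)(3n-14) + (40/9)
  3n-14 = ((27/40)n-63/20)(40/9) + (0)
The last nonzero remainder is the constant 40/9, so the polynomials are coprime and gcd = 1.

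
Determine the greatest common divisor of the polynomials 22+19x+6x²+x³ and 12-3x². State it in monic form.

2+x

Repeated division with remainder:
  x³+6x²+19x+22 = (-(1/3)x-2)(-3x²+12) + (23x+46)
  -3x²+12 = (-(3/23)x+6/23)(23x+46) + (0)
Last nonzero remainder: 23x+46. Dividing through by 23 gives the monic gcd x+2.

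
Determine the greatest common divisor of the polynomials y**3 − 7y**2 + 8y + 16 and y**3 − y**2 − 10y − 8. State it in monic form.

y**2 − 3y − 4

By polynomial division,
  y**3 − 7y**2 + 8y + 16 = (y**3 − y**2 − 10y − 8) + (−6y**2 + 18y + 24)
  y**3 − y**2 − 10y − 8 = (−(1/6)y − 1/3)(−6y**2 + 18y + 24) + (0)
Last nonzero remainder: −6y**2 + 18y + 24. Dividing through by −6 gives the monic gcd y**2 − 3y − 4.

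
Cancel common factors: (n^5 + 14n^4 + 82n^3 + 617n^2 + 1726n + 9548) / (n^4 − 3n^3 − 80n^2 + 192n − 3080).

Repeated division with remainder:
  n^5 + 14n^4 + 82n^3 + 617n^2 + 1726n + 9548 = (n + 17)(n^4 − 3n^3 − 80n^2 + 192n − 3080) + (213n^3 + 1785n^2 + 1542n + 61908)
  n^4 − 3n^3 − 80n^2 + 192n − 3080 = ((1/213)n − 808/15123)(213n^3 + 1785n^2 + 1542n + 61908) + ((40986/5041)n^2 − (81972/5041)n + 1147608/5041)
  213n^3 + 1785n^2 + 1542n + 61908 = ((357911/13662)n + 337747/1242)((40986/5041)n^2 − (81972/5041)n + 1147608/5041) + (0)
Last nonzero remainder: (40986/5041)n^2 − (81972/5041)n + 1147608/5041. Dividing through by 40986/5041 gives the monic gcd n^2 − 2n + 28.
Cancel n^2 − 2n + 28 from numerator and denominator to get the reduced form.

(n^3 + 16n^2 + 86n + 341)/(n^2 − n − 110)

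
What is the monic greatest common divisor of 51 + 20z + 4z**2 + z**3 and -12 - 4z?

3 + z

Repeated division with remainder:
  z**3 + 4z**2 + 20z + 51 = (-(1/4)z**2 - (1/4)z - 17/4)(-4z - 12) + (0)
Last nonzero remainder: -4z - 12. Dividing through by -4 gives the monic gcd z + 3.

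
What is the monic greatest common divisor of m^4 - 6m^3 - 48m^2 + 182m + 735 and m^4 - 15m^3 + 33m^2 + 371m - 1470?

m^3 - 9m^2 - 21m + 245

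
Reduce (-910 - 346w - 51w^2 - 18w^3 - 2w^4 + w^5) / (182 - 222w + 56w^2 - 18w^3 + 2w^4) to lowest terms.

Repeated division with remainder:
  w^5 - 2w^4 - 18w^3 - 51w^2 - 346w - 910 = ((1/2)w + 7/2)(2w^4 - 18w^3 + 56w^2 - 222w + 182) + (17w^3 - 136w^2 + 340w - 1547)
  2w^4 - 18w^3 + 56w^2 - 222w + 182 = ((2/17)w - 2/17)(17w^3 - 136w^2 + 340w - 1547) + (0)
Last nonzero remainder: 17w^3 - 136w^2 + 340w - 1547. Dividing through by 17 gives the monic gcd w^3 - 8w^2 + 20w - 91.
Cancel w^3 - 8w^2 + 20w - 91 from numerator and denominator to get the reduced form.

(10 + 6w + w^2)/(-2 + 2w)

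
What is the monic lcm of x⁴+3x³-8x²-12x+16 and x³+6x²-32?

x⁵+7x⁴+4x³-44x²-32x+64

Repeated division with remainder:
  x⁴+3x³-8x²-12x+16 = (x-3)(x³+6x²-32) + (10x²+20x-80)
  x³+6x²-32 = ((1/10)x+2/5)(10x²+20x-80) + (0)
Last nonzero remainder: 10x²+20x-80. Dividing through by 10 gives the monic gcd x²+2x-8.
Then lcm(f, g) = f·g / gcd(f, g); expanding and making the result monic gives the answer.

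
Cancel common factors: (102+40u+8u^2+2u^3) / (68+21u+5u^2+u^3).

(6+2u)/(4+u)

Repeated division with remainder:
  2u^3+8u^2+40u+102 = (2)(u^3+5u^2+21u+68) + (-2u^2-2u-34)
  u^3+5u^2+21u+68 = (-(1/2)u-2)(-2u^2-2u-34) + (0)
Last nonzero remainder: -2u^2-2u-34. Dividing through by -2 gives the monic gcd u^2+u+17.
Cancel u^2+u+17 from numerator and denominator to get the reduced form.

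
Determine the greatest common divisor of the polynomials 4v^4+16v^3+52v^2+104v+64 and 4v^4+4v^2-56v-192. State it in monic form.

v^3+3v^2+10v+16

Repeated division with remainder:
  4v^4+16v^3+52v^2+104v+64 = (4v^4+4v^2-56v-192) + (16v^3+48v^2+160v+256)
  4v^4+4v^2-56v-192 = ((1/4)v-3/4)(16v^3+48v^2+160v+256) + (0)
Last nonzero remainder: 16v^3+48v^2+160v+256. Dividing through by 16 gives the monic gcd v^3+3v^2+10v+16.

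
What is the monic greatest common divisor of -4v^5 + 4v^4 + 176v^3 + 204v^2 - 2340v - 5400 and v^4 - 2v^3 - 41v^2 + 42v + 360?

v^2 - 3v - 18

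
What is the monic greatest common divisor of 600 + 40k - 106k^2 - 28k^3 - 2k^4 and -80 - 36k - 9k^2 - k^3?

5 + k

Apply the Euclidean algorithm:
  -2k^4 - 28k^3 - 106k^2 + 40k + 600 = (2k + 10)(-k^3 - 9k^2 - 36k - 80) + (56k^2 + 560k + 1400)
  -k^3 - 9k^2 - 36k - 80 = (-(1/56)k + 1/56)(56k^2 + 560k + 1400) + (-21k - 105)
  56k^2 + 560k + 1400 = (-(8/3)k - 40/3)(-21k - 105) + (0)
Last nonzero remainder: -21k - 105. Dividing through by -21 gives the monic gcd k + 5.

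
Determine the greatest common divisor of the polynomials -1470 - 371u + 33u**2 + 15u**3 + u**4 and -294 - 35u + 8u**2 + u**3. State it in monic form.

Euclidean algorithm in ℚ[u]:
  u**4 + 15u**3 + 33u**2 - 371u - 1470 = (u + 7)(u**3 + 8u**2 - 35u - 294) + (12u**2 + 168u + 588)
  u**3 + 8u**2 - 35u - 294 = ((1/12)u - 1/2)(12u**2 + 168u + 588) + (0)
Last nonzero remainder: 12u**2 + 168u + 588. Dividing through by 12 gives the monic gcd u**2 + 14u + 49.

49 + 14u + u**2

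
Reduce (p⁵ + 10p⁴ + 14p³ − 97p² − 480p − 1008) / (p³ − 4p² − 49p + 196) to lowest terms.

(p³ + 7p² + 21p + 36)/(p − 7)

By polynomial division,
  p⁵ + 10p⁴ + 14p³ − 97p² − 480p − 1008 = (p² + 14p + 119)(p³ − 4p² − 49p + 196) + (869p² + 2607p − 24332)
  p³ − 4p² − 49p + 196 = ((1/869)p − 7/869)(869p² + 2607p − 24332) + (0)
Last nonzero remainder: 869p² + 2607p − 24332. Dividing through by 869 gives the monic gcd p² + 3p − 28.
Cancel p² + 3p − 28 from numerator and denominator to get the reduced form.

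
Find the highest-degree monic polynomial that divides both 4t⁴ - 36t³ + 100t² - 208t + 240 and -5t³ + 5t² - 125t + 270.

Apply the Euclidean algorithm:
  4t⁴ - 36t³ + 100t² - 208t + 240 = (-(4/5)t + 32/5)(-5t³ + 5t² - 125t + 270) + (-32t² + 808t - 1488)
  -5t³ + 5t² - 125t + 270 = ((5/32)t + 485/128)(-32t² + 808t - 1488) + (-(47265/16)t + 47265/8)
  -32t² + 808t - 1488 = ((512/47265)t - 3968/15755)(-(47265/16)t + 47265/8) + (0)
Last nonzero remainder: -(47265/16)t + 47265/8. Dividing through by -47265/16 gives the monic gcd t - 2.

t - 2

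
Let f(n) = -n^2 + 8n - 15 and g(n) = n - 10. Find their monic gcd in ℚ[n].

1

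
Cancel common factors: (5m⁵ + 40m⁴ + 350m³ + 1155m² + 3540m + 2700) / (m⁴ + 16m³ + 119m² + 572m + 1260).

(5m³ + 20m² + 90m + 75)/(m² + 12m + 35)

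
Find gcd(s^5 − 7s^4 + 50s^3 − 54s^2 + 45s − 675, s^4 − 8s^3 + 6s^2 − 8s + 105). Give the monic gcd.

s^3 − s^2 − s − 15

By polynomial division,
  s^5 − 7s^4 + 50s^3 − 54s^2 + 45s − 675 = (s + 1)(s^4 − 8s^3 + 6s^2 − 8s + 105) + (52s^3 − 52s^2 − 52s − 780)
  s^4 − 8s^3 + 6s^2 − 8s + 105 = ((1/52)s − 7/52)(52s^3 − 52s^2 − 52s − 780) + (0)
Last nonzero remainder: 52s^3 − 52s^2 − 52s − 780. Dividing through by 52 gives the monic gcd s^3 − s^2 − s − 15.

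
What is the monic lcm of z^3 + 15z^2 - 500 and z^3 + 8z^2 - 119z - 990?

z^5 + 13z^4 - 129z^3 - 1985z^2 + 1000z + 49500

Euclidean algorithm in ℚ[z]:
  z^3 + 15z^2 - 500 = (z^3 + 8z^2 - 119z - 990) + (7z^2 + 119z + 490)
  z^3 + 8z^2 - 119z - 990 = ((1/7)z - 9/7)(7z^2 + 119z + 490) + (-36z - 360)
  7z^2 + 119z + 490 = (-(7/36)z - 49/36)(-36z - 360) + (0)
Last nonzero remainder: -36z - 360. Dividing through by -36 gives the monic gcd z + 10.
Then lcm(f, g) = f·g / gcd(f, g); expanding and making the result monic gives the answer.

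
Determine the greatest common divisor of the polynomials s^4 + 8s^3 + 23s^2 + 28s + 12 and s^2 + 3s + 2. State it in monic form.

Apply the Euclidean algorithm:
  s^4 + 8s^3 + 23s^2 + 28s + 12 = (s^2 + 5s + 6)(s^2 + 3s + 2) + (0)
The last nonzero remainder s^2 + 3s + 2 is already monic.

s^2 + 3s + 2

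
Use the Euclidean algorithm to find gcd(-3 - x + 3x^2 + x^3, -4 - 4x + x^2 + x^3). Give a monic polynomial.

1 + x

Euclidean algorithm in ℚ[x]:
  x^3 + 3x^2 - x - 3 = (x^3 + x^2 - 4x - 4) + (2x^2 + 3x + 1)
  x^3 + x^2 - 4x - 4 = ((1/2)x - 1/4)(2x^2 + 3x + 1) + (-(15/4)x - 15/4)
  2x^2 + 3x + 1 = (-(8/15)x - 4/15)(-(15/4)x - 15/4) + (0)
Last nonzero remainder: -(15/4)x - 15/4. Dividing through by -15/4 gives the monic gcd x + 1.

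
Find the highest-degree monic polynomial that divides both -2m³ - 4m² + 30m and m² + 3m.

By polynomial division,
  -2m³ - 4m² + 30m = (-2m + 2)(m² + 3m) + (24m)
  m² + 3m = ((1/24)m + 1/8)(24m) + (0)
Last nonzero remainder: 24m. Dividing through by 24 gives the monic gcd m.

m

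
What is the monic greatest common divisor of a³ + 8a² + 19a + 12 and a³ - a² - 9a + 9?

By polynomial division,
  a³ + 8a² + 19a + 12 = (a³ - a² - 9a + 9) + (9a² + 28a + 3)
  a³ - a² - 9a + 9 = ((1/9)a - 37/81)(9a² + 28a + 3) + ((280/81)a + 280/27)
  9a² + 28a + 3 = ((729/280)a + 81/280)((280/81)a + 280/27) + (0)
Last nonzero remainder: (280/81)a + 280/27. Dividing through by 280/81 gives the monic gcd a + 3.

a + 3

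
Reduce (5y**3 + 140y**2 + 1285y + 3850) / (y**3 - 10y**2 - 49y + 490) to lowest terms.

(5y**2 + 105y + 550)/(y**2 - 17y + 70)

Repeated division with remainder:
  5y**3 + 140y**2 + 1285y + 3850 = (5)(y**3 - 10y**2 - 49y + 490) + (190y**2 + 1530y + 1400)
  y**3 - 10y**2 - 49y + 490 = ((1/190)y - 343/3610)(190y**2 + 1530y + 1400) + ((32130/361)y + 224910/361)
  190y**2 + 1530y + 1400 = ((6859/3213)y + 7220/3213)((32130/361)y + 224910/361) + (0)
Last nonzero remainder: (32130/361)y + 224910/361. Dividing through by 32130/361 gives the monic gcd y + 7.
Cancel y + 7 from numerator and denominator to get the reduced form.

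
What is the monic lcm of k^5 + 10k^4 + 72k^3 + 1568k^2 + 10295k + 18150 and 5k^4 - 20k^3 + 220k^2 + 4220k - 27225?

k^7 + 14k^6 + 67k^5 + 1406k^4 + 13327k^3 - 11230k^2 - 390675k - 816750

Euclidean algorithm in ℚ[k]:
  k^5 + 10k^4 + 72k^3 + 1568k^2 + 10295k + 18150 = ((1/5)k + 14/5)(5k^4 - 20k^3 + 220k^2 + 4220k - 27225) + (84k^3 + 108k^2 + 3924k + 94380)
  5k^4 - 20k^3 + 220k^2 + 4220k - 27225 = ((5/84)k - 185/588)(84k^3 + 108k^2 + 3924k + 94380) + ((1000/49)k^2 - (8000/49)k + 121000/49)
  84k^3 + 108k^2 + 3924k + 94380 = ((1029/250)k + 1911/50)((1000/49)k^2 - (8000/49)k + 121000/49) + (0)
Last nonzero remainder: (1000/49)k^2 - (8000/49)k + 121000/49. Dividing through by 1000/49 gives the monic gcd k^2 - 8k + 121.
Then lcm(f, g) = f·g / gcd(f, g); expanding and making the result monic gives the answer.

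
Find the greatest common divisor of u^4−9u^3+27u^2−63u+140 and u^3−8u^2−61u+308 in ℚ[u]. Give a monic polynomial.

Euclidean algorithm in ℚ[u]:
  u^4−9u^3+27u^2−63u+140 = (u−1)(u^3−8u^2−61u+308) + (80u^2−432u+448)
  u^3−8u^2−61u+308 = ((1/80)u−13/400)(80u^2−432u+448) + (−(2016/25)u+8064/25)
  80u^2−432u+448 = (−(125/126)u+25/18)(−(2016/25)u+8064/25) + (0)
Last nonzero remainder: −(2016/25)u+8064/25. Dividing through by −2016/25 gives the monic gcd u−4.

u−4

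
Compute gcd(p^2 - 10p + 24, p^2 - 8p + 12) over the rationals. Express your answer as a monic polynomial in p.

Euclidean algorithm in ℚ[p]:
  p^2 - 10p + 24 = (p^2 - 8p + 12) + (-2p + 12)
  p^2 - 8p + 12 = (-(1/2)p + 1)(-2p + 12) + (0)
Last nonzero remainder: -2p + 12. Dividing through by -2 gives the monic gcd p - 6.

p - 6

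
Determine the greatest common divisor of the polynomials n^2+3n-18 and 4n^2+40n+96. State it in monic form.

n+6

Euclidean algorithm in ℚ[n]:
  n^2+3n-18 = (1/4)(4n^2+40n+96) + (-7n-42)
  4n^2+40n+96 = (-(4/7)n-16/7)(-7n-42) + (0)
Last nonzero remainder: -7n-42. Dividing through by -7 gives the monic gcd n+6.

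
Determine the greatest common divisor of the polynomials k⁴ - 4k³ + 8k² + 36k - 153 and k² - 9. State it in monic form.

k² - 9

By polynomial division,
  k⁴ - 4k³ + 8k² + 36k - 153 = (k² - 4k + 17)(k² - 9) + (0)
The last nonzero remainder k² - 9 is already monic.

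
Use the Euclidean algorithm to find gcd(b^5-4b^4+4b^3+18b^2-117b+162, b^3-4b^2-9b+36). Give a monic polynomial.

b^2-9

Repeated division with remainder:
  b^5-4b^4+4b^3+18b^2-117b+162 = (b^2+13)(b^3-4b^2-9b+36) + (34b^2-306)
  b^3-4b^2-9b+36 = ((1/34)b-2/17)(34b^2-306) + (0)
Last nonzero remainder: 34b^2-306. Dividing through by 34 gives the monic gcd b^2-9.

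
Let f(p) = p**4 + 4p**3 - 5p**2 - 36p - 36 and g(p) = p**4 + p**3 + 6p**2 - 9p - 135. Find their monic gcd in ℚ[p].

p**2 - 9

By polynomial division,
  p**4 + 4p**3 - 5p**2 - 36p - 36 = (p**4 + p**3 + 6p**2 - 9p - 135) + (3p**3 - 11p**2 - 27p + 99)
  p**4 + p**3 + 6p**2 - 9p - 135 = ((1/3)p + 14/9)(3p**3 - 11p**2 - 27p + 99) + ((289/9)p**2 - 289)
  3p**3 - 11p**2 - 27p + 99 = ((27/289)p - 99/289)((289/9)p**2 - 289) + (0)
Last nonzero remainder: (289/9)p**2 - 289. Dividing through by 289/9 gives the monic gcd p**2 - 9.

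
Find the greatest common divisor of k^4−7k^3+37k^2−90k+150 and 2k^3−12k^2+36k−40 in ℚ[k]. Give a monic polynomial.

Apply the Euclidean algorithm:
  k^4−7k^3+37k^2−90k+150 = ((1/2)k−1/2)(2k^3−12k^2+36k−40) + (13k^2−52k+130)
  2k^3−12k^2+36k−40 = ((2/13)k−4/13)(13k^2−52k+130) + (0)
Last nonzero remainder: 13k^2−52k+130. Dividing through by 13 gives the monic gcd k^2−4k+10.

k^2−4k+10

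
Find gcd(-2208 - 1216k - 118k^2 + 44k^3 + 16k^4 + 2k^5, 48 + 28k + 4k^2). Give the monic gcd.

12 + 7k + k^2

Euclidean algorithm in ℚ[k]:
  2k^5 + 16k^4 + 44k^3 - 118k^2 - 1216k - 2208 = ((1/2)k^3 + (1/2)k^2 + (3/2)k - 46)(4k^2 + 28k + 48) + (0)
Last nonzero remainder: 4k^2 + 28k + 48. Dividing through by 4 gives the monic gcd k^2 + 7k + 12.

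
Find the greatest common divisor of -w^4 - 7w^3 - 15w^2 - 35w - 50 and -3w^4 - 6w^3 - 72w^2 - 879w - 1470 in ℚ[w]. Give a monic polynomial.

Euclidean algorithm in ℚ[w]:
  -w^4 - 7w^3 - 15w^2 - 35w - 50 = (1/3)(-3w^4 - 6w^3 - 72w^2 - 879w - 1470) + (-5w^3 + 9w^2 + 258w + 440)
  -3w^4 - 6w^3 - 72w^2 - 879w - 1470 = ((3/5)w + 57/25)(-5w^3 + 9w^2 + 258w + 440) + (-(6183/25)w^2 - (43281/25)w - 12366/5)
  -5w^3 + 9w^2 + 258w + 440 = ((125/6183)w - 1100/6183)(-(6183/25)w^2 - (43281/25)w - 12366/5) + (0)
Last nonzero remainder: -(6183/25)w^2 - (43281/25)w - 12366/5. Dividing through by -6183/25 gives the monic gcd w^2 + 7w + 10.

w^2 + 7w + 10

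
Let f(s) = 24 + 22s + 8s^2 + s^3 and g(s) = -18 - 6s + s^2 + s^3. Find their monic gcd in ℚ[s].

6 + 4s + s^2

Euclidean algorithm in ℚ[s]:
  s^3 + 8s^2 + 22s + 24 = (s^3 + s^2 - 6s - 18) + (7s^2 + 28s + 42)
  s^3 + s^2 - 6s - 18 = ((1/7)s - 3/7)(7s^2 + 28s + 42) + (0)
Last nonzero remainder: 7s^2 + 28s + 42. Dividing through by 7 gives the monic gcd s^2 + 4s + 6.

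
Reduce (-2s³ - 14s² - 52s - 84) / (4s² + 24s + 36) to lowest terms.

Repeated division with remainder:
  -2s³ - 14s² - 52s - 84 = (-(1/2)s - 1/2)(4s² + 24s + 36) + (-22s - 66)
  4s² + 24s + 36 = (-(2/11)s - 6/11)(-22s - 66) + (0)
Last nonzero remainder: -22s - 66. Dividing through by -22 gives the monic gcd s + 3.
Cancel s + 3 from numerator and denominator to get the reduced form.

(-s² - 4s - 14)/(2s + 6)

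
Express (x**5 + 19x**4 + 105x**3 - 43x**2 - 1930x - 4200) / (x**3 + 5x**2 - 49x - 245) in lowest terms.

Euclidean algorithm in ℚ[x]:
  x**5 + 19x**4 + 105x**3 - 43x**2 - 1930x - 4200 = (x**2 + 14x + 84)(x**3 + 5x**2 - 49x - 245) + (468x**2 + 5616x + 16380)
  x**3 + 5x**2 - 49x - 245 = ((1/468)x - 7/468)(468x**2 + 5616x + 16380) + (0)
Last nonzero remainder: 468x**2 + 5616x + 16380. Dividing through by 468 gives the monic gcd x**2 + 12x + 35.
Cancel x**2 + 12x + 35 from numerator and denominator to get the reduced form.

(x**3 + 7x**2 - 14x - 120)/(x - 7)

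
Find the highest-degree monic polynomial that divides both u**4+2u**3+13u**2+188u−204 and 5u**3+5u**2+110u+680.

u**2−3u+34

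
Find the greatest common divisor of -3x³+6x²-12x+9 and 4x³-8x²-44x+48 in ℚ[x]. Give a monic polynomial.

x-1

Euclidean algorithm in ℚ[x]:
  -3x³+6x²-12x+9 = (-3/4)(4x³-8x²-44x+48) + (-45x+45)
  4x³-8x²-44x+48 = (-(4/45)x²+(4/45)x+16/15)(-45x+45) + (0)
Last nonzero remainder: -45x+45. Dividing through by -45 gives the monic gcd x-1.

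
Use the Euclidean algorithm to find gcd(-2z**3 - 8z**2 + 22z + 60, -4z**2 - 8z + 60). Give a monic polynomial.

z**2 + 2z - 15

Apply the Euclidean algorithm:
  -2z**3 - 8z**2 + 22z + 60 = ((1/2)z + 1)(-4z**2 - 8z + 60) + (0)
Last nonzero remainder: -4z**2 - 8z + 60. Dividing through by -4 gives the monic gcd z**2 + 2z - 15.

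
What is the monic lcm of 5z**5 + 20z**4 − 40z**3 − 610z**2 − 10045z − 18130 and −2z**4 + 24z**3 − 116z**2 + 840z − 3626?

Apply the Euclidean algorithm:
  5z**5 + 20z**4 − 40z**3 − 610z**2 − 10045z − 18130 = (−(5/2)z − 40)(−2z**4 + 24z**3 − 116z**2 + 840z − 3626) + (630z**3 − 3150z**2 + 14490z − 163170)
  −2z**4 + 24z**3 − 116z**2 + 840z − 3626 = (−(1/315)z + 1/45)(630z**3 − 3150z**2 + 14490z − 163170) + (0)
Last nonzero remainder: 630z**3 − 3150z**2 + 14490z − 163170. Dividing through by 630 gives the monic gcd z**3 − 5z**2 + 23z − 259.
Then lcm(f, g) = f·g / gcd(f, g); expanding and making the result monic gives the answer.

z**6 − 3z**5 − 36z**4 − 66z**3 − 1155z**2 + 10437z + 25382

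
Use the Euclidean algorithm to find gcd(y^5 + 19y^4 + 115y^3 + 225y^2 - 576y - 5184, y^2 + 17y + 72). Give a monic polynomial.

y^2 + 17y + 72

By polynomial division,
  y^5 + 19y^4 + 115y^3 + 225y^2 - 576y - 5184 = (y^3 + 2y^2 + 9y - 72)(y^2 + 17y + 72) + (0)
The last nonzero remainder y^2 + 17y + 72 is already monic.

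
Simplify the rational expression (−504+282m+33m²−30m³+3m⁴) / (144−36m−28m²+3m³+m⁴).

(−21+3m)/(6+m)

Repeated division with remainder:
  3m⁴−30m³+33m²+282m−504 = (3)(m⁴+3m³−28m²−36m+144) + (−39m³+117m²+390m−936)
  m⁴+3m³−28m²−36m+144 = (−(1/39)m−2/13)(−39m³+117m²+390m−936) + (0)
Last nonzero remainder: −39m³+117m²+390m−936. Dividing through by −39 gives the monic gcd m³−3m²−10m+24.
Cancel m³−3m²−10m+24 from numerator and denominator to get the reduced form.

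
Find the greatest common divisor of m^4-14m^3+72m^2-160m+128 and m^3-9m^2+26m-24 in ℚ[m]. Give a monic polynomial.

m^2-6m+8

By polynomial division,
  m^4-14m^3+72m^2-160m+128 = (m-5)(m^3-9m^2+26m-24) + (m^2-6m+8)
  m^3-9m^2+26m-24 = (m-3)(m^2-6m+8) + (0)
The last nonzero remainder m^2-6m+8 is already monic.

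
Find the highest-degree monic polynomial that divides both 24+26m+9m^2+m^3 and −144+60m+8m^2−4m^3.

4+m

Euclidean algorithm in ℚ[m]:
  m^3+9m^2+26m+24 = (−1/4)(−4m^3+8m^2+60m−144) + (11m^2+41m−12)
  −4m^3+8m^2+60m−144 = (−(4/11)m+252/121)(11m^2+41m−12) + (−(3600/121)m−14400/121)
  11m^2+41m−12 = (−(1331/3600)m+121/1200)(−(3600/121)m−14400/121) + (0)
Last nonzero remainder: −(3600/121)m−14400/121. Dividing through by −3600/121 gives the monic gcd m+4.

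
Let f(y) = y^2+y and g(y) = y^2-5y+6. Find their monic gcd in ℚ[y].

1

Repeated division with remainder:
  y^2+y = (y^2-5y+6) + (6y-6)
  y^2-5y+6 = ((1/6)y-2/3)(6y-6) + (2)
  6y-6 = (3y-3)(2) + (0)
The last nonzero remainder is the constant 2, so the polynomials are coprime and gcd = 1.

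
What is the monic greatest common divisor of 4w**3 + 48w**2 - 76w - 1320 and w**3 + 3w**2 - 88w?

w + 11

Euclidean algorithm in ℚ[w]:
  4w**3 + 48w**2 - 76w - 1320 = (4)(w**3 + 3w**2 - 88w) + (36w**2 + 276w - 1320)
  w**3 + 3w**2 - 88w = ((1/36)w - 7/54)(36w**2 + 276w - 1320) + (-(140/9)w - 1540/9)
  36w**2 + 276w - 1320 = (-(81/35)w + 54/7)(-(140/9)w - 1540/9) + (0)
Last nonzero remainder: -(140/9)w - 1540/9. Dividing through by -140/9 gives the monic gcd w + 11.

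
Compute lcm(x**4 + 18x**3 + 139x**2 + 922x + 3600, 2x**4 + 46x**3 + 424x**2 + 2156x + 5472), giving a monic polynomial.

x**6 + 24x**5 + 285x**4 + 2440x**3 + 14414x**2 + 56636x + 136800

Euclidean algorithm in ℚ[x]:
  x**4 + 18x**3 + 139x**2 + 922x + 3600 = (1/2)(2x**4 + 46x**3 + 424x**2 + 2156x + 5472) + (-5x**3 - 73x**2 - 156x + 864)
  2x**4 + 46x**3 + 424x**2 + 2156x + 5472 = (-(2/5)x - 84/25)(-5x**3 - 73x**2 - 156x + 864) + ((2908/25)x**2 + (49436/25)x + 209376/25)
  -5x**3 - 73x**2 - 156x + 864 = (-(125/2908)x + 75/727)((2908/25)x**2 + (49436/25)x + 209376/25) + (0)
Last nonzero remainder: (2908/25)x**2 + (49436/25)x + 209376/25. Dividing through by 2908/25 gives the monic gcd x**2 + 17x + 72.
Then lcm(f, g) = f·g / gcd(f, g); expanding and making the result monic gives the answer.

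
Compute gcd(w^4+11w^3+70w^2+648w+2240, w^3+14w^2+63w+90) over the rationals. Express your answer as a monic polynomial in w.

w+5

By polynomial division,
  w^4+11w^3+70w^2+648w+2240 = (w−3)(w^3+14w^2+63w+90) + (49w^2+747w+2510)
  w^3+14w^2+63w+90 = ((1/49)w−61/2401)(49w^2+747w+2510) + ((73840/2401)w+369200/2401)
  49w^2+747w+2510 = ((117649/73840)w+602651/36920)((73840/2401)w+369200/2401) + (0)
Last nonzero remainder: (73840/2401)w+369200/2401. Dividing through by 73840/2401 gives the monic gcd w+5.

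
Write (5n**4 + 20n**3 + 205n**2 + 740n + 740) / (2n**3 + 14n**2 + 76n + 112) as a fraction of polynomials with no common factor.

(5n**3 + 10n**2 + 185n + 370)/(2n**2 + 10n + 56)

Euclidean algorithm in ℚ[n]:
  5n**4 + 20n**3 + 205n**2 + 740n + 740 = ((5/2)n - 15/2)(2n**3 + 14n**2 + 76n + 112) + (120n**2 + 1030n + 1580)
  2n**3 + 14n**2 + 76n + 112 = ((1/60)n - 19/720)(120n**2 + 1030n + 1580) + ((5533/72)n + 5533/36)
  120n**2 + 1030n + 1580 = ((8640/5533)n + 56880/5533)((5533/72)n + 5533/36) + (0)
Last nonzero remainder: (5533/72)n + 5533/36. Dividing through by 5533/72 gives the monic gcd n + 2.
Cancel n + 2 from numerator and denominator to get the reduced form.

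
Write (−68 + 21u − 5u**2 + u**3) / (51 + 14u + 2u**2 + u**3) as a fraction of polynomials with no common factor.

Repeated division with remainder:
  u**3 − 5u**2 + 21u − 68 = (u**3 + 2u**2 + 14u + 51) + (−7u**2 + 7u − 119)
  u**3 + 2u**2 + 14u + 51 = (−(1/7)u − 3/7)(−7u**2 + 7u − 119) + (0)
Last nonzero remainder: −7u**2 + 7u − 119. Dividing through by −7 gives the monic gcd u**2 − u + 17.
Cancel u**2 − u + 17 from numerator and denominator to get the reduced form.

(−4 + u)/(3 + u)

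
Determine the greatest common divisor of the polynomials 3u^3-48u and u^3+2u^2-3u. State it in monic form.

u

Apply the Euclidean algorithm:
  3u^3-48u = (3)(u^3+2u^2-3u) + (-6u^2-39u)
  u^3+2u^2-3u = (-(1/6)u+3/4)(-6u^2-39u) + ((105/4)u)
  -6u^2-39u = (-(8/35)u-52/35)((105/4)u) + (0)
Last nonzero remainder: (105/4)u. Dividing through by 105/4 gives the monic gcd u.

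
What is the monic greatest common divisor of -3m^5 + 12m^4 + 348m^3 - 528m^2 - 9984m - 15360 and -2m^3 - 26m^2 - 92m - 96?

m^2 + 10m + 16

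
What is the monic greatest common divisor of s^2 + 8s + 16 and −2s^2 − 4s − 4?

1

By polynomial division,
  s^2 + 8s + 16 = (−1/2)(−2s^2 − 4s − 4) + (6s + 14)
  −2s^2 − 4s − 4 = (−(1/3)s + 1/9)(6s + 14) + (−50/9)
  6s + 14 = (−(27/25)s − 63/25)(−50/9) + (0)
The last nonzero remainder is the constant −50/9, so the polynomials are coprime and gcd = 1.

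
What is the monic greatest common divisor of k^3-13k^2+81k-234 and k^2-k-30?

k-6

Euclidean algorithm in ℚ[k]:
  k^3-13k^2+81k-234 = (k-12)(k^2-k-30) + (99k-594)
  k^2-k-30 = ((1/99)k+5/99)(99k-594) + (0)
Last nonzero remainder: 99k-594. Dividing through by 99 gives the monic gcd k-6.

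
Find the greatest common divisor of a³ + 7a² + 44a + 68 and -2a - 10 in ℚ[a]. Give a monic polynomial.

Euclidean algorithm in ℚ[a]:
  a³ + 7a² + 44a + 68 = (-(1/2)a² - a - 17)(-2a - 10) + (-102)
  -2a - 10 = ((1/51)a + 5/51)(-102) + (0)
The last nonzero remainder is the constant -102, so the polynomials are coprime and gcd = 1.

1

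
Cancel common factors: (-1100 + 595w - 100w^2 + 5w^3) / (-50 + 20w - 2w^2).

(-220 + 75w - 5w^2)/(-10 + 2w)

Repeated division with remainder:
  5w^3 - 100w^2 + 595w - 1100 = (-(5/2)w + 25)(-2w^2 + 20w - 50) + (-30w + 150)
  -2w^2 + 20w - 50 = ((1/15)w - 1/3)(-30w + 150) + (0)
Last nonzero remainder: -30w + 150. Dividing through by -30 gives the monic gcd w - 5.
Cancel w - 5 from numerator and denominator to get the reduced form.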